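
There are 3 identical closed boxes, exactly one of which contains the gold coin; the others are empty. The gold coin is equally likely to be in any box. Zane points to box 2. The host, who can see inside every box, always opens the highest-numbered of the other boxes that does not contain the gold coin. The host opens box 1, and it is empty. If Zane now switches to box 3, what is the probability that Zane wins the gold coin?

1

Condition on the true location of the gold coin.
If it is in box 1 (prior 1/3): the host opened box 1, so this case is ruled out; weight (1/3)·0 = 0.
If it is in box 2 (prior 1/3): the host would have opened box 3 instead, probability 0; weight (1/3)·0 = 0.
If it is in box 3 (prior 1/3): box 1 is the highest-numbered option available, probability 1; weight (1/3)·1 = 1/3.
The weights sum to 1/3.
So P(the gold coin in box 3 | the host opened box 1) = (1/3) / (1/3) = 1.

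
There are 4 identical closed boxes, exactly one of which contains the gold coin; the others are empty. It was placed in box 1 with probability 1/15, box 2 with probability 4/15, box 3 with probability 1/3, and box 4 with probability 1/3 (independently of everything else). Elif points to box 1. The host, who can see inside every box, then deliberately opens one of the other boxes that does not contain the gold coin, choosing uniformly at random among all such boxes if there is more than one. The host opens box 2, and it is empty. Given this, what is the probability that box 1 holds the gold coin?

Apply Bayes' rule, conditioning on where the gold coin actually is.
If it is in box 1 (prior 1/15): the host has 3 equally likely choices, so probability 1/3; weight (1/15)·(1/3) = 1/45.
If it is in box 2 (prior 4/15): the host opened box 2, so this case is ruled out; weight (4/15)·0 = 0.
If it is in either of boxes 3 and 4 (prior 1/3 each): the host has 2 equally likely choices, so probability 1/2; weight (1/3)·(1/2) = 1/6 each.
The weights sum to 16/45.
So P(the gold coin in box 1 | the host opened box 2) = (1/45) / (16/45) = 1/16.

1/16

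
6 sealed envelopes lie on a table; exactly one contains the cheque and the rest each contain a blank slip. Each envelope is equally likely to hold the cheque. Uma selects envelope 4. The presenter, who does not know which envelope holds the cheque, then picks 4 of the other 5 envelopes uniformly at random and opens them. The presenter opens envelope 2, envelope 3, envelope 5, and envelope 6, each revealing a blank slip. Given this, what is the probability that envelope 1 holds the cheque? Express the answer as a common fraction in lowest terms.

1/2

Because the presenter chose which envelopes to open without knowing where the cheque is, the choice is independent of the prize location. Learning that none of the 4 opened envelopes holds the cheque simply rules out those 4 locations and leaves the remaining 2 envelopes still equally likely by symmetry.
So P(the cheque in envelope 1) = 1/2.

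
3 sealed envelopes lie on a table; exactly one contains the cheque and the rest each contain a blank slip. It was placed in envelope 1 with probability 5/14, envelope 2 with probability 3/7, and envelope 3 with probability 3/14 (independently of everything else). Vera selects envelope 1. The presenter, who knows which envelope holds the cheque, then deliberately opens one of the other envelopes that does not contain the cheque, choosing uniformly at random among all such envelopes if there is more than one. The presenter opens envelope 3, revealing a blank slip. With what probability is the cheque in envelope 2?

Condition on the true location of the cheque.
If it is in envelope 1 (prior 5/14): the presenter has 2 equally likely choices, so probability 1/2; weight (5/14)·(1/2) = 5/28.
If it is in envelope 2 (prior 3/7): the presenter has no choice, probability 1; weight (3/7)·1 = 3/7.
If it is in envelope 3 (prior 3/14): the presenter opened envelope 3, so this case is ruled out; weight (3/14)·0 = 0.
The weights sum to 17/28.
So P(the cheque in envelope 2 | the presenter opened envelope 3) = (3/7) / (17/28) = 12/17.

12/17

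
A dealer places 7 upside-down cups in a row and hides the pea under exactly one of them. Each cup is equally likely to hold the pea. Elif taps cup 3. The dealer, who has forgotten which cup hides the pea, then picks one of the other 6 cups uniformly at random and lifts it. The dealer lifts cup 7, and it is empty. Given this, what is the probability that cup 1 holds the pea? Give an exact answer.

1/6

Because the dealer chose which cup to lift without knowing where the pea is, the choice is independent of the prize location. Learning that cup 7 does not hold the pea simply rules out that one location and leaves the remaining 6 cups still equally likely by symmetry.
So P(the pea under cup 1) = 1/6.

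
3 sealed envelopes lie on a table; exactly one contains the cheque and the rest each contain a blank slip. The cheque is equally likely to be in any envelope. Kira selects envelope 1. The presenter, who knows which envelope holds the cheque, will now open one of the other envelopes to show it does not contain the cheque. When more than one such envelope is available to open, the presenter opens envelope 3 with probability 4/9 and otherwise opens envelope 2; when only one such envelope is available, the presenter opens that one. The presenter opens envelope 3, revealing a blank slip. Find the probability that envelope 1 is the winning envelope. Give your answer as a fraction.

4/13

Condition on the true location of the cheque.
If it is in envelope 1 (prior 1/3): envelope 3 is available, opened with probability 4/9; weight (1/3)·(4/9) = 4/27.
If it is in envelope 2 (prior 1/3): only envelope 3 is available, probability 1; weight (1/3)·1 = 1/3.
If it is in envelope 3 (prior 1/3): the presenter opened envelope 3, so this case is ruled out; weight (1/3)·0 = 0.
The weights sum to 13/27.
So P(the cheque in envelope 1 | the presenter opened envelope 3) = (4/27) / (13/27) = 4/13.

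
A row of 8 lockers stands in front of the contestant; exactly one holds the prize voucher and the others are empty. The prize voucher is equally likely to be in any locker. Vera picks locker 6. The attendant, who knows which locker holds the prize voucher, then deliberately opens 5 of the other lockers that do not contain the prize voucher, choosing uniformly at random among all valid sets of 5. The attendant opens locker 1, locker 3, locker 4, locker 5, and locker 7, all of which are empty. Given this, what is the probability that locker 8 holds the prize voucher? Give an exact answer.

Consider each possible location of the prize voucher in turn.
If it is in any of lockers 1, 3, 4, 5, and 7 (prior 1/8 each): that locker was opened and seen not to hold the prize — ruled out; weight (1/8)·0 = 0 each.
If it is in either of lockers 2 and 8 (prior 1/8 each): the attendant has 6 equally likely choices, so probability 1/6; weight (1/8)·(1/6) = 1/48 each.
If it is in locker 6 (prior 1/8): the attendant has 21 equally likely choices, so probability 1/21; weight (1/8)·(1/21) = 1/168.
The weights sum to 1/21.
So P(the prize voucher in locker 8 | the attendant opened locker 1, locker 3, locker 4, locker 5, and locker 7) = (1/48) / (1/21) = 7/16.

7/16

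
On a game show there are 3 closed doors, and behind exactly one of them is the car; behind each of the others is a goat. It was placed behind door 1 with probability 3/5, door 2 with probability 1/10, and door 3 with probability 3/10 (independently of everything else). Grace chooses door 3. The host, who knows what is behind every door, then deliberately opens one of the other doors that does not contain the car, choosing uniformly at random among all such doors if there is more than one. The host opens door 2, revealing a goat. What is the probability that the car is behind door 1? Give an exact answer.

Apply Bayes' rule, conditioning on where the car actually is.
If it is behind door 1 (prior 3/5): the host has no choice, probability 1; weight (3/5)·1 = 3/5.
If it is behind door 2 (prior 1/10): the host opened door 2, so this case is ruled out; weight (1/10)·0 = 0.
If it is behind door 3 (prior 3/10): the host has 2 equally likely choices, so probability 1/2; weight (3/10)·(1/2) = 3/20.
The weights sum to 3/4.
So P(the car behind door 1 | the host opened door 2) = (3/5) / (3/4) = 4/5.

4/5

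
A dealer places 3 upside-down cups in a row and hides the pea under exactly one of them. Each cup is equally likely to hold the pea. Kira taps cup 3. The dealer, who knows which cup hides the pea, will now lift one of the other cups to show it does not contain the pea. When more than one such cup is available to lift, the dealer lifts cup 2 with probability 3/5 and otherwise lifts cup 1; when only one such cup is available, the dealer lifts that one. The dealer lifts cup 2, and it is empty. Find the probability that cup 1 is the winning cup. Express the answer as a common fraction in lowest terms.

Condition on the true location of the pea.
If it is under cup 1 (prior 1/3): only cup 2 is available, probability 1; weight (1/3)·1 = 1/3.
If it is under cup 2 (prior 1/3): the dealer opened cup 2, so this case is ruled out; weight (1/3)·0 = 0.
If it is under cup 3 (prior 1/3): cup 2 is available, opened with probability 3/5; weight (1/3)·(3/5) = 1/5.
The weights sum to 8/15.
So P(the pea under cup 1 | the dealer opened cup 2) = (1/3) / (8/15) = 5/8.

5/8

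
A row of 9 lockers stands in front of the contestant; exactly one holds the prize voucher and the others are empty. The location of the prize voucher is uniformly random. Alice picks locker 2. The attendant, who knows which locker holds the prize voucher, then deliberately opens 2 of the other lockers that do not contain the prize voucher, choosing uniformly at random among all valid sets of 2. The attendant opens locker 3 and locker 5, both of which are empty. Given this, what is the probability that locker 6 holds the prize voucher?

4/27

Consider each possible location of the prize voucher in turn.
If it is in any of lockers 1, 4, 6, 7, 8, and 9 (prior 1/9 each): the attendant has 21 equally likely choices, so probability 1/21; weight (1/9)·(1/21) = 1/189 each.
If it is in locker 2 (prior 1/9): the attendant has 28 equally likely choices, so probability 1/28; weight (1/9)·(1/28) = 1/252.
If it is in either of lockers 3 and 5 (prior 1/9 each): that locker was opened and seen not to hold the prize — ruled out; weight (1/9)·0 = 0 each.
The weights sum to 1/28.
So P(the prize voucher in locker 6 | the attendant opened locker 3 and locker 5) = (1/189) / (1/28) = 4/27.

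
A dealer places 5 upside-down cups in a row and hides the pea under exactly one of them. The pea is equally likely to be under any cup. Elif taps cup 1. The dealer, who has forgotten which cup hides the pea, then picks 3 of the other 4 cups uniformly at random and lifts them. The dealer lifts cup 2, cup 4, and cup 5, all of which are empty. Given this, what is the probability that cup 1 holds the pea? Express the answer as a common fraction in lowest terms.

1/2

Consider each possible location of the pea in turn.
If it is under either of cups 1 and 3 (prior 1/5 each): the dealer picks exactly this set with probability 1/4 regardless, and none is the prize; weight (1/5)·(1/4) = 1/20 each.
If it is under any of cups 2, 4, and 5 (prior 1/5 each): that cup was opened and seen not to hold the prize — ruled out; weight (1/5)·0 = 0 each.
The weights sum to 1/10.
So P(the pea under cup 1 | the dealer opened cup 2, cup 4, and cup 5) = (1/20) / (1/10) = 1/2.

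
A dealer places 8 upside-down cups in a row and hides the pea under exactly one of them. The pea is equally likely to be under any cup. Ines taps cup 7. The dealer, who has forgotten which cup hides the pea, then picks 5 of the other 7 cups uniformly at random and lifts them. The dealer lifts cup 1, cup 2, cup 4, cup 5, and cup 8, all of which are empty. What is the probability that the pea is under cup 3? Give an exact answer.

Because the dealer chose which cups to lift without knowing where the pea is, the choice is independent of the prize location. Learning that none of the 5 opened cups holds the pea simply rules out those 5 locations and leaves the remaining 3 cups still equally likely by symmetry.
So P(the pea under cup 3) = 1/3.

1/3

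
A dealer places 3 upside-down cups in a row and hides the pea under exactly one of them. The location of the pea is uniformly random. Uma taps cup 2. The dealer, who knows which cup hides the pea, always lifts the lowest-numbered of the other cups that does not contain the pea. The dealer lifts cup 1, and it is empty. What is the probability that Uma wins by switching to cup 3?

1/2

Apply Bayes' rule, conditioning on where the pea actually is.
If it is under cup 1 (prior 1/3): the dealer opened cup 1, so this case is ruled out; weight (1/3)·0 = 0.
If it is under either of cups 2 and 3 (prior 1/3 each): cup 1 is the lowest-numbered option available, probability 1; weight (1/3)·1 = 1/3 each.
The weights sum to 2/3.
So P(the pea under cup 3 | the dealer opened cup 1) = (1/3) / (2/3) = 1/2.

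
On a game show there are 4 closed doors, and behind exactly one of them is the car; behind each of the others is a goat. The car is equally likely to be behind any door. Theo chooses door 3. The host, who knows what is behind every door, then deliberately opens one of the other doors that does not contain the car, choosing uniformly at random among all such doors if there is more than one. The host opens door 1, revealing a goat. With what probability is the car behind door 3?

1/4

Consider each possible location of the car in turn.
If it is behind door 1 (prior 1/4): the host opened door 1, so this case is ruled out; weight (1/4)·0 = 0.
If it is behind either of doors 2 and 4 (prior 1/4 each): the host has 2 equally likely choices, so probability 1/2; weight (1/4)·(1/2) = 1/8 each.
If it is behind door 3 (prior 1/4): the host has 3 equally likely choices, so probability 1/3; weight (1/4)·(1/3) = 1/12.
The weights sum to 1/3.
So P(the car behind door 3 | the host opened door 1) = (1/12) / (1/3) = 1/4.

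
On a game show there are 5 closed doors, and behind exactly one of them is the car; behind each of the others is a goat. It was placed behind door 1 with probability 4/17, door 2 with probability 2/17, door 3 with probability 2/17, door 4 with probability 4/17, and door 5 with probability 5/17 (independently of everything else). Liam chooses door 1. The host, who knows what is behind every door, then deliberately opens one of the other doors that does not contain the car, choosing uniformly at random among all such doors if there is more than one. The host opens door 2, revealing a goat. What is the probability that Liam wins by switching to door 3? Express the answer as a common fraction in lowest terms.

Apply Bayes' rule, conditioning on where the car actually is.
If it is behind door 1 (prior 4/17): the host has 4 equally likely choices, so probability 1/4; weight (4/17)·(1/4) = 1/17.
If it is behind door 2 (prior 2/17): the host opened door 2, so this case is ruled out; weight (2/17)·0 = 0.
If it is behind door 3 (prior 2/17): the host has 3 equally likely choices, so probability 1/3; weight (2/17)·(1/3) = 2/51.
If it is behind door 4 (prior 4/17): the host has 3 equally likely choices, so probability 1/3; weight (4/17)·(1/3) = 4/51.
If it is behind door 5 (prior 5/17): the host has 3 equally likely choices, so probability 1/3; weight (5/17)·(1/3) = 5/51.
The weights sum to 14/51.
So P(the car behind door 3 | the host opened door 2) = (2/51) / (14/51) = 1/7.

1/7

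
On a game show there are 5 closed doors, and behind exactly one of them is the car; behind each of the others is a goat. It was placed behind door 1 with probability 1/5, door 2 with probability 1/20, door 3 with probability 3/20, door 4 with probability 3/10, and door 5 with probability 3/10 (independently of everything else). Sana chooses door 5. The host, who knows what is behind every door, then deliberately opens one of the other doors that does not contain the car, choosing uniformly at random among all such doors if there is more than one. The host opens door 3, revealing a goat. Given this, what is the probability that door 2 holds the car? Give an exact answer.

2/31

Consider each possible location of the car in turn.
If it is behind door 1 (prior 1/5): the host has 3 equally likely choices, so probability 1/3; weight (1/5)·(1/3) = 1/15.
If it is behind door 2 (prior 1/20): the host has 3 equally likely choices, so probability 1/3; weight (1/20)·(1/3) = 1/60.
If it is behind door 3 (prior 3/20): the host opened door 3, so this case is ruled out; weight (3/20)·0 = 0.
If it is behind door 4 (prior 3/10): the host has 3 equally likely choices, so probability 1/3; weight (3/10)·(1/3) = 1/10.
If it is behind door 5 (prior 3/10): the host has 4 equally likely choices, so probability 1/4; weight (3/10)·(1/4) = 3/40.
The weights sum to 31/120.
So P(the car behind door 2 | the host opened door 3) = (1/60) / (31/120) = 2/31.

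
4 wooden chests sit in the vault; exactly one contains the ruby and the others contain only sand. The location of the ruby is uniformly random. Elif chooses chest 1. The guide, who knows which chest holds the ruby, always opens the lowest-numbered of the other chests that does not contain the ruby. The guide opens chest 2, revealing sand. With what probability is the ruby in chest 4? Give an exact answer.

1/3

Condition on the true location of the ruby.
If it is in any of chests 1, 3, and 4 (prior 1/4 each): chest 2 is the lowest-numbered option available, probability 1; weight (1/4)·1 = 1/4 each.
If it is in chest 2 (prior 1/4): the guide opened chest 2, so this case is ruled out; weight (1/4)·0 = 0.
The weights sum to 3/4.
So P(the ruby in chest 4 | the guide opened chest 2) = (1/4) / (3/4) = 1/3.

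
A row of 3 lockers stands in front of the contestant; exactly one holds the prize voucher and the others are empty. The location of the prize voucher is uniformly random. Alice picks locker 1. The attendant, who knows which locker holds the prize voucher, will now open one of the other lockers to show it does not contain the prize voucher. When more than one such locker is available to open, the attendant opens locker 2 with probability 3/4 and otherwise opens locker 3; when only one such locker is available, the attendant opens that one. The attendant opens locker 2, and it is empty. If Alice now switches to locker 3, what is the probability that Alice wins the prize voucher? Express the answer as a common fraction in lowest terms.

Condition on the true location of the prize voucher.
If it is in locker 1 (prior 1/3): locker 2 is available, opened with probability 3/4; weight (1/3)·(3/4) = 1/4.
If it is in locker 2 (prior 1/3): the attendant opened locker 2, so this case is ruled out; weight (1/3)·0 = 0.
If it is in locker 3 (prior 1/3): only locker 2 is available, probability 1; weight (1/3)·1 = 1/3.
The weights sum to 7/12.
So P(the prize voucher in locker 3 | the attendant opened locker 2) = (1/3) / (7/12) = 4/7.

4/7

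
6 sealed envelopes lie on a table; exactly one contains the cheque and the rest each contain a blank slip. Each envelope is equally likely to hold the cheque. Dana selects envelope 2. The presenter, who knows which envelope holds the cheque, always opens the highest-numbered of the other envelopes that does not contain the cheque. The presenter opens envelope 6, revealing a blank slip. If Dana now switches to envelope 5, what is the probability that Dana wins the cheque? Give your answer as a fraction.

Condition on the true location of the cheque.
If it is in any of envelopes 1, 2, 3, 4, and 5 (prior 1/6 each): envelope 6 is the highest-numbered option available, probability 1; weight (1/6)·1 = 1/6 each.
If it is in envelope 6 (prior 1/6): the presenter opened envelope 6, so this case is ruled out; weight (1/6)·0 = 0.
The weights sum to 5/6.
So P(the cheque in envelope 5 | the presenter opened envelope 6) = (1/6) / (5/6) = 1/5.

1/5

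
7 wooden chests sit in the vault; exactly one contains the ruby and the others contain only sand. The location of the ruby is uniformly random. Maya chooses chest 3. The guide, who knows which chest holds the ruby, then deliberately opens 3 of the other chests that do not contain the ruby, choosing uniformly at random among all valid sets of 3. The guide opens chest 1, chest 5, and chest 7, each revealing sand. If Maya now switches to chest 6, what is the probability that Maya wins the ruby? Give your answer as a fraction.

Consider each possible location of the ruby in turn.
If it is in any of chests 1, 5, and 7 (prior 1/7 each): that chest was opened and seen not to hold the prize — ruled out; weight (1/7)·0 = 0 each.
If it is in any of chests 2, 4, and 6 (prior 1/7 each): the guide has 10 equally likely choices, so probability 1/10; weight (1/7)·(1/10) = 1/70 each.
If it is in chest 3 (prior 1/7): the guide has 20 equally likely choices, so probability 1/20; weight (1/7)·(1/20) = 1/140.
The weights sum to 1/20.
So P(the ruby in chest 6 | the guide opened chest 1, chest 5, and chest 7) = (1/70) / (1/20) = 2/7.

2/7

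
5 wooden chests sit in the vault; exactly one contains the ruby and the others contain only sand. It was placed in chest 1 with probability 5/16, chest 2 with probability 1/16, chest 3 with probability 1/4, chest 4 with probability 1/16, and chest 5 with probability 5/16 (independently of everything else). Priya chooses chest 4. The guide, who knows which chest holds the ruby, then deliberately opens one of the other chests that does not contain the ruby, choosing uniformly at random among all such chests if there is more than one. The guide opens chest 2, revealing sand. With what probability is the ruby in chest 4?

3/59

Apply Bayes' rule, conditioning on where the ruby actually is.
If it is in either of chests 1 and 5 (prior 5/16 each): the guide has 3 equally likely choices, so probability 1/3; weight (5/16)·(1/3) = 5/48 each.
If it is in chest 2 (prior 1/16): the guide opened chest 2, so this case is ruled out; weight (1/16)·0 = 0.
If it is in chest 3 (prior 1/4): the guide has 3 equally likely choices, so probability 1/3; weight (1/4)·(1/3) = 1/12.
If it is in chest 4 (prior 1/16): the guide has 4 equally likely choices, so probability 1/4; weight (1/16)·(1/4) = 1/64.
The weights sum to 59/192.
So P(the ruby in chest 4 | the guide opened chest 2) = (1/64) / (59/192) = 3/59.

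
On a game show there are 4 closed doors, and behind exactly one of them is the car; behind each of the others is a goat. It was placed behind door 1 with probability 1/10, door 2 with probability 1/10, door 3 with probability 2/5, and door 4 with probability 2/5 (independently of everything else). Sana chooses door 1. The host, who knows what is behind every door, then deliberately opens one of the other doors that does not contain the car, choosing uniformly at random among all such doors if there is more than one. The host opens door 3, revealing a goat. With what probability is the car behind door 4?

12/17

Apply Bayes' rule, conditioning on where the car actually is.
If it is behind door 1 (prior 1/10): the host has 3 equally likely choices, so probability 1/3; weight (1/10)·(1/3) = 1/30.
If it is behind door 2 (prior 1/10): the host has 2 equally likely choices, so probability 1/2; weight (1/10)·(1/2) = 1/20.
If it is behind door 3 (prior 2/5): the host opened door 3, so this case is ruled out; weight (2/5)·0 = 0.
If it is behind door 4 (prior 2/5): the host has 2 equally likely choices, so probability 1/2; weight (2/5)·(1/2) = 1/5.
The weights sum to 17/60.
So P(the car behind door 4 | the host opened door 3) = (1/5) / (17/60) = 12/17.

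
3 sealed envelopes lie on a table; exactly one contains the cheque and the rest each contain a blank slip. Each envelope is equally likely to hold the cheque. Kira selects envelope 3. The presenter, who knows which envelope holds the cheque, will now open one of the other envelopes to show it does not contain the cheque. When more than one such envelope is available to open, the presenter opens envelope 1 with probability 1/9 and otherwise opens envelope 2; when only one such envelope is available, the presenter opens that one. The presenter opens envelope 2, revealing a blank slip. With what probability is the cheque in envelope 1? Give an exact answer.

Condition on the true location of the cheque.
If it is in envelope 1 (prior 1/3): only envelope 2 is available, probability 1; weight (1/3)·1 = 1/3.
If it is in envelope 2 (prior 1/3): the presenter opened envelope 2, so this case is ruled out; weight (1/3)·0 = 0.
If it is in envelope 3 (prior 1/3): envelope 1 is available but not opened, probability 8/9; weight (1/3)·(8/9) = 8/27.
The weights sum to 17/27.
So P(the cheque in envelope 1 | the presenter opened envelope 2) = (1/3) / (17/27) = 9/17.

9/17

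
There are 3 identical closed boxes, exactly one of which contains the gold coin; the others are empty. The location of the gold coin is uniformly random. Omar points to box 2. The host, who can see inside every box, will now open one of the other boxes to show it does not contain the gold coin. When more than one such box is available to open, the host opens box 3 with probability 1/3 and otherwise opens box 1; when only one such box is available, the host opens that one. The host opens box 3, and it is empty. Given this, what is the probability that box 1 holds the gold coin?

3/4

Condition on the true location of the gold coin.
If it is in box 1 (prior 1/3): only box 3 is available, probability 1; weight (1/3)·1 = 1/3.
If it is in box 2 (prior 1/3): box 3 is available, opened with probability 1/3; weight (1/3)·(1/3) = 1/9.
If it is in box 3 (prior 1/3): the host opened box 3, so this case is ruled out; weight (1/3)·0 = 0.
The weights sum to 4/9.
So P(the gold coin in box 1 | the host opened box 3) = (1/3) / (4/9) = 3/4.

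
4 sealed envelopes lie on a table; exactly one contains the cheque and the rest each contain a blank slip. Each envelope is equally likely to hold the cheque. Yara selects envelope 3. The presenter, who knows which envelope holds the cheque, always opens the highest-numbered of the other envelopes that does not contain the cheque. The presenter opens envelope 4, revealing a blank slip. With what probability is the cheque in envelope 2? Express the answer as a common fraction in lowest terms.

Consider each possible location of the cheque in turn.
If it is in any of envelopes 1, 2, and 3 (prior 1/4 each): envelope 4 is the highest-numbered option available, probability 1; weight (1/4)·1 = 1/4 each.
If it is in envelope 4 (prior 1/4): the presenter opened envelope 4, so this case is ruled out; weight (1/4)·0 = 0.
The weights sum to 3/4.
So P(the cheque in envelope 2 | the presenter opened envelope 4) = (1/4) / (3/4) = 1/3.

1/3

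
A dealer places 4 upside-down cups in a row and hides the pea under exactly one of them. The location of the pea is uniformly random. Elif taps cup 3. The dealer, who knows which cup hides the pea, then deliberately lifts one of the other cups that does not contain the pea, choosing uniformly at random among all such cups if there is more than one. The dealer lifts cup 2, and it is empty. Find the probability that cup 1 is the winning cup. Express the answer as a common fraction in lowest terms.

Consider each possible location of the pea in turn.
If it is under either of cups 1 and 4 (prior 1/4 each): the dealer has 2 equally likely choices, so probability 1/2; weight (1/4)·(1/2) = 1/8 each.
If it is under cup 2 (prior 1/4): the dealer opened cup 2, so this case is ruled out; weight (1/4)·0 = 0.
If it is under cup 3 (prior 1/4): the dealer has 3 equally likely choices, so probability 1/3; weight (1/4)·(1/3) = 1/12.
The weights sum to 1/3.
So P(the pea under cup 1 | the dealer opened cup 2) = (1/8) / (1/3) = 3/8.

3/8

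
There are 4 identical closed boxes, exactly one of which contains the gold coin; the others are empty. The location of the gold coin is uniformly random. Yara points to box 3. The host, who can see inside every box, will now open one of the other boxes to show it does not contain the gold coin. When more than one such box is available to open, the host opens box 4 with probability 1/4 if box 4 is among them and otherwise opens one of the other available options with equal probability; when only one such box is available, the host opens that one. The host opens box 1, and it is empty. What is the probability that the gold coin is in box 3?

Apply Bayes' rule, conditioning on where the gold coin actually is.
If it is in box 1 (prior 1/4): the host opened box 1, so this case is ruled out; weight (1/4)·0 = 0.
If it is in box 2 (prior 1/4): box 4 is available but not opened, probability 3/4; weight (1/4)·(3/4) = 3/16.
If it is in box 3 (prior 1/4): box 4 is available but not opened; box 1 gets probability (1 − 1/4)/2 = 3/8; weight (1/4)·(3/8) = 3/32.
If it is in box 4 (prior 1/4): box 4 holds the prize so is unavailable; the host chooses uniformly among the 2 others, probability 1/2; weight (1/4)·(1/2) = 1/8.
The weights sum to 13/32.
So P(the gold coin in box 3 | the host opened box 1) = (3/32) / (13/32) = 3/13.

3/13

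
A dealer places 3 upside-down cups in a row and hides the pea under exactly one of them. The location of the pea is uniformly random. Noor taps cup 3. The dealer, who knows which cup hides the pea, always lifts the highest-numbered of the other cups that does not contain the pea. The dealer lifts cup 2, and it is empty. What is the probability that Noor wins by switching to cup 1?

1/2

Condition on the true location of the pea.
If it is under either of cups 1 and 3 (prior 1/3 each): cup 2 is the highest-numbered option available, probability 1; weight (1/3)·1 = 1/3 each.
If it is under cup 2 (prior 1/3): the dealer opened cup 2, so this case is ruled out; weight (1/3)·0 = 0.
The weights sum to 2/3.
So P(the pea under cup 1 | the dealer opened cup 2) = (1/3) / (2/3) = 1/2.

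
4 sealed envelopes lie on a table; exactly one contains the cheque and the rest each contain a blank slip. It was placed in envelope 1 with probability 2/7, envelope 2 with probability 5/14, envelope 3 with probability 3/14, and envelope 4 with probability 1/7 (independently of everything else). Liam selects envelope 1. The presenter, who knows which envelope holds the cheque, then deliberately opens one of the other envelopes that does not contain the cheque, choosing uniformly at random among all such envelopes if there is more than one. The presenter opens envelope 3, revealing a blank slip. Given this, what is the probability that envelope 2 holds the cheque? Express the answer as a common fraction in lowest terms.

15/29

Condition on the true location of the cheque.
If it is in envelope 1 (prior 2/7): the presenter has 3 equally likely choices, so probability 1/3; weight (2/7)·(1/3) = 2/21.
If it is in envelope 2 (prior 5/14): the presenter has 2 equally likely choices, so probability 1/2; weight (5/14)·(1/2) = 5/28.
If it is in envelope 3 (prior 3/14): the presenter opened envelope 3, so this case is ruled out; weight (3/14)·0 = 0.
If it is in envelope 4 (prior 1/7): the presenter has 2 equally likely choices, so probability 1/2; weight (1/7)·(1/2) = 1/14.
The weights sum to 29/84.
So P(the cheque in envelope 2 | the presenter opened envelope 3) = (5/28) / (29/84) = 15/29.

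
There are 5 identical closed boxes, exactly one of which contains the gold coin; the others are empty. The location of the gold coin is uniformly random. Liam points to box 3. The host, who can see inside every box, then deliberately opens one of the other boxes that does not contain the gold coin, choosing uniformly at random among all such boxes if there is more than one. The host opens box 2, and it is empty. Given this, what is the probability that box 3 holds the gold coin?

Apply Bayes' rule, conditioning on where the gold coin actually is.
If it is in any of boxes 1, 4, and 5 (prior 1/5 each): the host has 3 equally likely choices, so probability 1/3; weight (1/5)·(1/3) = 1/15 each.
If it is in box 2 (prior 1/5): the host opened box 2, so this case is ruled out; weight (1/5)·0 = 0.
If it is in box 3 (prior 1/5): the host has 4 equally likely choices, so probability 1/4; weight (1/5)·(1/4) = 1/20.
The weights sum to 1/4.
So P(the gold coin in box 3 | the host opened box 2) = (1/20) / (1/4) = 1/5.

1/5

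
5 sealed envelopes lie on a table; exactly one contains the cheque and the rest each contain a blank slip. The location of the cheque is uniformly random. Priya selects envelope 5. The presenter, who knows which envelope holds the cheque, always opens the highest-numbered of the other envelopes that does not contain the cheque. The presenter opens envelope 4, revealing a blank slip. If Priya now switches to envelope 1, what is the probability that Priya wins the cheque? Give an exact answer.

1/4

Apply Bayes' rule, conditioning on where the cheque actually is.
If it is in any of envelopes 1, 2, 3, and 5 (prior 1/5 each): envelope 4 is the highest-numbered option available, probability 1; weight (1/5)·1 = 1/5 each.
If it is in envelope 4 (prior 1/5): the presenter opened envelope 4, so this case is ruled out; weight (1/5)·0 = 0.
The weights sum to 4/5.
So P(the cheque in envelope 1 | the presenter opened envelope 4) = (1/5) / (4/5) = 1/4.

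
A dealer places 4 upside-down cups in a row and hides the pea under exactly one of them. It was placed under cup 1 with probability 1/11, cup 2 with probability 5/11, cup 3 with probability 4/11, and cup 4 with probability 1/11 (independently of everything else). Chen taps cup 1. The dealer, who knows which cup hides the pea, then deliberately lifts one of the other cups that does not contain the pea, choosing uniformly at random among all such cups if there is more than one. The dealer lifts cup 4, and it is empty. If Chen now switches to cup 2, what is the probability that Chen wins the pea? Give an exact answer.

15/29

Apply Bayes' rule, conditioning on where the pea actually is.
If it is under cup 1 (prior 1/11): the dealer has 3 equally likely choices, so probability 1/3; weight (1/11)·(1/3) = 1/33.
If it is under cup 2 (prior 5/11): the dealer has 2 equally likely choices, so probability 1/2; weight (5/11)·(1/2) = 5/22.
If it is under cup 3 (prior 4/11): the dealer has 2 equally likely choices, so probability 1/2; weight (4/11)·(1/2) = 2/11.
If it is under cup 4 (prior 1/11): the dealer opened cup 4, so this case is ruled out; weight (1/11)·0 = 0.
The weights sum to 29/66.
So P(the pea under cup 2 | the dealer opened cup 4) = (5/22) / (29/66) = 15/29.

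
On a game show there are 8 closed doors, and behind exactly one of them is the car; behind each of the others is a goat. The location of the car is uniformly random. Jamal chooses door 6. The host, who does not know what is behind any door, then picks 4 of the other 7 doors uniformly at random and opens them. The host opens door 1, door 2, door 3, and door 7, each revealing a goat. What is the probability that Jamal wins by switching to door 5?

1/4

Apply Bayes' rule, conditioning on where the car actually is.
If it is behind any of doors 1, 2, 3, and 7 (prior 1/8 each): that door was opened and seen not to hold the prize — ruled out; weight (1/8)·0 = 0 each.
If it is behind any of doors 4, 5, 6, and 8 (prior 1/8 each): the host picks exactly this set with probability 1/35 regardless, and none is the prize; weight (1/8)·(1/35) = 1/280 each.
The weights sum to 1/70.
So P(the car behind door 5 | the host opened door 1, door 2, door 3, and door 7) = (1/280) / (1/70) = 1/4.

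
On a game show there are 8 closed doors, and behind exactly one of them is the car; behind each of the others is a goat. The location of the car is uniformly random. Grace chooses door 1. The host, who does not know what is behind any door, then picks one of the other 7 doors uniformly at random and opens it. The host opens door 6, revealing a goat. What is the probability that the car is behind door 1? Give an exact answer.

Consider each possible location of the car in turn.
If it is behind any of doors 1, 2, 3, 4, 5, 7, and 8 (prior 1/8 each): the host picks door 6 with probability 1/7 regardless, and it is not the prize; weight (1/8)·(1/7) = 1/56 each.
If it is behind door 6 (prior 1/8): the host opened door 6, so this case is ruled out; weight (1/8)·0 = 0.
The weights sum to 1/8.
So P(the car behind door 1 | the host opened door 6) = (1/56) / (1/8) = 1/7.

1/7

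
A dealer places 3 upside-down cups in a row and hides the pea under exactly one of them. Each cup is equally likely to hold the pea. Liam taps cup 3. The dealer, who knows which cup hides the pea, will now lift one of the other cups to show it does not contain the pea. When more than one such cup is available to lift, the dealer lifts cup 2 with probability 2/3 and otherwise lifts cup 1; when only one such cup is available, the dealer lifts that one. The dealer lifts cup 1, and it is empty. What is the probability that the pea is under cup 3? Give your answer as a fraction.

Apply Bayes' rule, conditioning on where the pea actually is.
If it is under cup 1 (prior 1/3): the dealer opened cup 1, so this case is ruled out; weight (1/3)·0 = 0.
If it is under cup 2 (prior 1/3): only cup 1 is available, probability 1; weight (1/3)·1 = 1/3.
If it is under cup 3 (prior 1/3): cup 2 is available but not opened, probability 1/3; weight (1/3)·(1/3) = 1/9.
The weights sum to 4/9.
So P(the pea under cup 3 | the dealer opened cup 1) = (1/9) / (4/9) = 1/4.

1/4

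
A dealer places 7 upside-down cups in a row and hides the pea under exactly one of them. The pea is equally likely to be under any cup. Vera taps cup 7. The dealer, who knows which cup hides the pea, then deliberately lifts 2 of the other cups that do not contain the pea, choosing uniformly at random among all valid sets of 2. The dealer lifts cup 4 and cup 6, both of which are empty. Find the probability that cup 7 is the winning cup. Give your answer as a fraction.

1/7

Condition on the true location of the pea.
If it is under any of cups 1, 2, 3, and 5 (prior 1/7 each): the dealer has 10 equally likely choices, so probability 1/10; weight (1/7)·(1/10) = 1/70 each.
If it is under either of cups 4 and 6 (prior 1/7 each): that cup was opened and seen not to hold the prize — ruled out; weight (1/7)·0 = 0 each.
If it is under cup 7 (prior 1/7): the dealer has 15 equally likely choices, so probability 1/15; weight (1/7)·(1/15) = 1/105.
The weights sum to 1/15.
So P(the pea under cup 7 | the dealer opened cup 4 and cup 6) = (1/105) / (1/15) = 1/7.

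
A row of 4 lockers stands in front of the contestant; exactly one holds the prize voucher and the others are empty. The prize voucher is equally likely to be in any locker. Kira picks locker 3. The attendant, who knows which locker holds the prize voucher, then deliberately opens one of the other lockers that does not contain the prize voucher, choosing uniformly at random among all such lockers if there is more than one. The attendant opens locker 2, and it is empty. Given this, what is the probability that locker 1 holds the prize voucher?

Apply Bayes' rule, conditioning on where the prize voucher actually is.
If it is in either of lockers 1 and 4 (prior 1/4 each): the attendant has 2 equally likely choices, so probability 1/2; weight (1/4)·(1/2) = 1/8 each.
If it is in locker 2 (prior 1/4): the attendant opened locker 2, so this case is ruled out; weight (1/4)·0 = 0.
If it is in locker 3 (prior 1/4): the attendant has 3 equally likely choices, so probability 1/3; weight (1/4)·(1/3) = 1/12.
The weights sum to 1/3.
So P(the prize voucher in locker 1 | the attendant opened locker 2) = (1/8) / (1/3) = 3/8.

3/8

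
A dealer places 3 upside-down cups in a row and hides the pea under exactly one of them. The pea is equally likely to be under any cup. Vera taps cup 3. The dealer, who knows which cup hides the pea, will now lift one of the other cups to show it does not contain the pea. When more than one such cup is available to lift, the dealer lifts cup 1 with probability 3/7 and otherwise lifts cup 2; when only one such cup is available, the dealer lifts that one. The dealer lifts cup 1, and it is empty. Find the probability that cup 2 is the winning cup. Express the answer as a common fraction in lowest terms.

Condition on the true location of the pea.
If it is under cup 1 (prior 1/3): the dealer opened cup 1, so this case is ruled out; weight (1/3)·0 = 0.
If it is under cup 2 (prior 1/3): only cup 1 is available, probability 1; weight (1/3)·1 = 1/3.
If it is under cup 3 (prior 1/3): cup 1 is available, opened with probability 3/7; weight (1/3)·(3/7) = 1/7.
The weights sum to 10/21.
So P(the pea under cup 2 | the dealer opened cup 1) = (1/3) / (10/21) = 7/10.

7/10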